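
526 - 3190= - 2664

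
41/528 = 41/528  =  0.08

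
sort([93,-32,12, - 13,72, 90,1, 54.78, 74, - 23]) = [  -  32,-23,  -  13,1, 12, 54.78,72, 74, 90, 93]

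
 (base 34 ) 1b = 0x2D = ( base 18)29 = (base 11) 41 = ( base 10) 45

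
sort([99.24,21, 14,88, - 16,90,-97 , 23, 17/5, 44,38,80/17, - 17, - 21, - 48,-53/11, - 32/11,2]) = [ - 97, - 48,- 21, - 17 , - 16,  -  53/11, -32/11,  2,17/5  ,  80/17, 14,  21, 23,38, 44  ,  88 , 90,99.24]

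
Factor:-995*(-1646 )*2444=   4002709880 = 2^3*5^1*13^1*47^1*199^1*823^1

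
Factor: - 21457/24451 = - 7^(-2)*43^1 = - 43/49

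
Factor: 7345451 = 7345451^1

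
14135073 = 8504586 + 5630487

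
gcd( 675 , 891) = 27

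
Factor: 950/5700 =2^ ( -1)*3^(  -  1 ) = 1/6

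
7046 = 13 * 542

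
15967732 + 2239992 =18207724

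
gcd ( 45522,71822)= 2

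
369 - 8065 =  - 7696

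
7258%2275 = 433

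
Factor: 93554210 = 2^1*5^1*41^1*228181^1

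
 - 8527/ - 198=8527/198 = 43.07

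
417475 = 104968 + 312507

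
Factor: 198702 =2^1 * 3^2*7^1*19^1*83^1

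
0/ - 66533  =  0/1 = - 0.00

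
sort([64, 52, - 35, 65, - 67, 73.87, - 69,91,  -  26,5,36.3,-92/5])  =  [ - 69, - 67, - 35,  -  26, - 92/5, 5, 36.3, 52, 64, 65, 73.87,91]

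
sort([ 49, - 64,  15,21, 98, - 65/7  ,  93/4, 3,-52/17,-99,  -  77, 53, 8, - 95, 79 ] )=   [-99,-95, - 77,  -  64 , - 65/7,  -  52/17, 3,  8,15, 21, 93/4, 49, 53 , 79 , 98]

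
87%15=12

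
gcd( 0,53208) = 53208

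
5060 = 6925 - 1865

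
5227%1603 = 418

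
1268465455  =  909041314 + 359424141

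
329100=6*54850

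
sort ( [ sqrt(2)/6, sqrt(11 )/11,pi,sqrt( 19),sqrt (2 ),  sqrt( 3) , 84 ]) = [ sqrt(2 ) /6,sqrt( 11 )/11,sqrt ( 2),sqrt( 3),pi, sqrt( 19), 84]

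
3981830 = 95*41914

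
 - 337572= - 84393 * 4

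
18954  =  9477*2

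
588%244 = 100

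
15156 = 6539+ 8617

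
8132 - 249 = 7883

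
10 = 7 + 3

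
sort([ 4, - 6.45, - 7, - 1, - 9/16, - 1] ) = [-7, - 6.45 , - 1, - 1 ,-9/16,4] 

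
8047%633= 451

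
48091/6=48091/6=8015.17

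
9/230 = 9/230 = 0.04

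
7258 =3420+3838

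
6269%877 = 130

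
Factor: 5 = 5^1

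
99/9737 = 99/9737=   0.01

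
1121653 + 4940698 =6062351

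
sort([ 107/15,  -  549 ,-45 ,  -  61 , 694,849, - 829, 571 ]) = [ - 829, - 549, - 61,-45,107/15,  571, 694 , 849 ]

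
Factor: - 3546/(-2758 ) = 9/7 = 3^2*7^( - 1 )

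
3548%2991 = 557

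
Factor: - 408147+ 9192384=8784237 = 3^1*7^1*11^2*3457^1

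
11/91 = 11/91 =0.12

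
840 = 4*210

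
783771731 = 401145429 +382626302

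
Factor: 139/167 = 139^1*167^( - 1)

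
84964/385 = 7724/35 = 220.69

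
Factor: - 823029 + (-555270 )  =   -1378299 = -  3^1  *13^1* 59^1 * 599^1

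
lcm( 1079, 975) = 80925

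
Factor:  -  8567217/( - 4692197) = 3^2*557^1 * 1171^( - 1)*1709^1*4007^(- 1)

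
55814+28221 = 84035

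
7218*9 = 64962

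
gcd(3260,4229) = 1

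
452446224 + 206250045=658696269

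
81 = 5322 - 5241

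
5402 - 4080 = 1322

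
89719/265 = 338 + 149/265 = 338.56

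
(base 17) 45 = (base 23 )34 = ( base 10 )73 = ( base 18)41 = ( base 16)49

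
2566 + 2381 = 4947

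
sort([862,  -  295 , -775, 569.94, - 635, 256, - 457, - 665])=[ - 775, - 665,-635,-457, -295,256,  569.94 , 862]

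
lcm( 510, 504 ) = 42840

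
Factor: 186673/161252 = 2^( - 2 )* 7^( - 1 )*13^ ( - 1 )*29^1*41^1*157^1*443^( - 1) 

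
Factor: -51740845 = - 5^1*13^1*179^1 * 4447^1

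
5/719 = 5/719 = 0.01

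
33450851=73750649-40299798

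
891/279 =99/31 = 3.19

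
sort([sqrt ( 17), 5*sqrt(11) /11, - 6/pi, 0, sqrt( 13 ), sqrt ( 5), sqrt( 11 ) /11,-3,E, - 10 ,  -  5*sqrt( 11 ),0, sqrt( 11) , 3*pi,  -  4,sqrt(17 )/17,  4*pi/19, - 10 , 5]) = [ - 5*sqrt( 11 ), - 10,-10,-4, - 3, - 6/pi, 0,0,sqrt(17)/17,sqrt( 11 )/11,4*pi/19, 5 * sqrt( 11) /11,sqrt( 5 ), E,sqrt( 11 ),sqrt( 13),sqrt( 17 ),5,3*pi ] 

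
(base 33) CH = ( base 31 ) da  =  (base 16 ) 19d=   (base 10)413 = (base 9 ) 508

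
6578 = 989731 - 983153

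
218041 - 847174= - 629133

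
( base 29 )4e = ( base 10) 130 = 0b10000010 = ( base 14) 94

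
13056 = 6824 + 6232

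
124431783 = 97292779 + 27139004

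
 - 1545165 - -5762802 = 4217637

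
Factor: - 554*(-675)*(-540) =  - 201933000  =  - 2^3*3^6*5^3*277^1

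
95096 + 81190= 176286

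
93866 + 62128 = 155994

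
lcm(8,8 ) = 8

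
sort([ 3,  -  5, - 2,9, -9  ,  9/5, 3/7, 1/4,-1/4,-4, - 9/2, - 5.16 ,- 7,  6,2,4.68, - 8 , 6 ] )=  [ -9, -8 ,- 7, -5.16, -5, - 9/2, - 4, -2, - 1/4,1/4,  3/7, 9/5,2, 3,4.68 , 6, 6,  9 ]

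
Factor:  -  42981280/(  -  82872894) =21490640/41436447 =2^4*3^( - 1)*5^1*13^( - 1)*29^( - 1 ) * 353^1*761^1*36637^(-1)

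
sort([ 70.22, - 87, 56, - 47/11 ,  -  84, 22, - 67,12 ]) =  [ - 87,  -  84, - 67, - 47/11,12 , 22,56, 70.22]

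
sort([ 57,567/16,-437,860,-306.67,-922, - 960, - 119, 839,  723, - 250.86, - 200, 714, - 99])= [ - 960, - 922, - 437, - 306.67, - 250.86,-200,  -  119,-99,567/16, 57, 714, 723,839, 860] 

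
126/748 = 63/374 = 0.17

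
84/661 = 84/661= 0.13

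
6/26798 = 3/13399 = 0.00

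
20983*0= 0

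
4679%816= 599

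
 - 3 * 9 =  - 27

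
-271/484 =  - 271/484 = -0.56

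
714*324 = 231336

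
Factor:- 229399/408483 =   -  3^( - 5)*41^( - 2 )*229399^1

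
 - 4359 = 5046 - 9405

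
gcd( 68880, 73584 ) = 336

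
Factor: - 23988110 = - 2^1*5^1*31^1*223^1*347^1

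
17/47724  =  17/47724 = 0.00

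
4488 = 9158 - 4670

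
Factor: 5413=5413^1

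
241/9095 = 241/9095 = 0.03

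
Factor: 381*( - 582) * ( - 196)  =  43461432 = 2^3*3^2*7^2*97^1*127^1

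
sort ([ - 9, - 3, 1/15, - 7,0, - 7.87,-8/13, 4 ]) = [ - 9,- 7.87,-7, - 3, - 8/13,0 , 1/15, 4]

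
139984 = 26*5384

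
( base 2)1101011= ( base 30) 3H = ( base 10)107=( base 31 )3e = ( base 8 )153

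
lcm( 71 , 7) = 497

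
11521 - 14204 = - 2683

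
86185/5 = 17237 = 17237.00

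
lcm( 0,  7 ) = 0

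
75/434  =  75/434= 0.17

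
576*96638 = 55663488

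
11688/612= 19 + 5/51 = 19.10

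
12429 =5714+6715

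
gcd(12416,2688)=128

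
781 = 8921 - 8140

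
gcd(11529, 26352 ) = 1647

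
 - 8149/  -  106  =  76 + 93/106= 76.88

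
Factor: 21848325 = 3^1 * 5^2*523^1*557^1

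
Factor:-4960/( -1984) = 2^( - 1 )* 5^1 = 5/2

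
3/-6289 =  - 1+6286/6289 = - 0.00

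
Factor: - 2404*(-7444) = 17895376= 2^4*601^1*1861^1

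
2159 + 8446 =10605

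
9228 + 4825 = 14053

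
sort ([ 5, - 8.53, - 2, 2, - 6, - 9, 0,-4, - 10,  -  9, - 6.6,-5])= [ - 10, - 9,  -  9, - 8.53,-6.6,-6,-5, -4,-2, 0,2, 5]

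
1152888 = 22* 52404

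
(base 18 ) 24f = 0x2DF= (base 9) 1006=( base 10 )735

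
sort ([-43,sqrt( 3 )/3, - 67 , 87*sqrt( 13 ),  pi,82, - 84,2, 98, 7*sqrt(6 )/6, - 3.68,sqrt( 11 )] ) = [ - 84, - 67, - 43,-3.68,  sqrt( 3 )/3, 2,7*sqrt(6 )/6,  pi, sqrt( 11 ),82,98 , 87*sqrt( 13)]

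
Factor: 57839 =57839^1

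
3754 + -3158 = 596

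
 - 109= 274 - 383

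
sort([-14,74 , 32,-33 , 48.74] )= [-33, - 14,32, 48.74, 74]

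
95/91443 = 95/91443 = 0.00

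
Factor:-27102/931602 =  - 7^(  -  1)*41^( - 1)*541^ ( - 1)*4517^1=- 4517/155267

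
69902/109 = 641+33/109 = 641.30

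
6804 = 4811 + 1993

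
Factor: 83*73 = 6059 = 73^1*83^1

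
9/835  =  9/835 = 0.01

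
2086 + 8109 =10195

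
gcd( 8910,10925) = 5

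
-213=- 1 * 213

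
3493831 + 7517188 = 11011019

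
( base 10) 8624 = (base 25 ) DJO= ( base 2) 10000110110000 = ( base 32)8dg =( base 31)8u6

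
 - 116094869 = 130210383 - 246305252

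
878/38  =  439/19 = 23.11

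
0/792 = 0 = 0.00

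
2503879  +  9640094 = 12143973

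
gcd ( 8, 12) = 4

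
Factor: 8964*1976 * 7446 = 2^6*3^4 * 13^1*17^1*19^1*73^1*83^1 =131889985344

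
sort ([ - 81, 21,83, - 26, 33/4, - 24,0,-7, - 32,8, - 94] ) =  [ - 94, - 81, - 32, - 26,-24, - 7,0,8, 33/4,21,83 ] 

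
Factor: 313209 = 3^2 * 13^1*2677^1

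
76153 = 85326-9173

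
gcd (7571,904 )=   113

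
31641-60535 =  -28894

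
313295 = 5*62659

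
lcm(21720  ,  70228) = 2106840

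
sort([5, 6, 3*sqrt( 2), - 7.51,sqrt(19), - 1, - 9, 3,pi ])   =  [ - 9, -7.51, - 1,3, pi , 3*sqrt (2 ),sqrt(19),5,6 ]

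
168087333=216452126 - 48364793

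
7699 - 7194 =505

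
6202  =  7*886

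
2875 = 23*125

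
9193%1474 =349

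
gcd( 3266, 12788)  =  46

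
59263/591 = 59263/591=100.28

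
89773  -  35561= 54212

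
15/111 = 5/37 = 0.14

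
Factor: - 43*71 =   -  43^1*71^1 = - 3053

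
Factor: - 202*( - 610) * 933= 114964260 =2^2*3^1*5^1 * 61^1*101^1*311^1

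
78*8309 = 648102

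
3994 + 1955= 5949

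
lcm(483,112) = 7728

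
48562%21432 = 5698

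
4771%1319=814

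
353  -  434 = -81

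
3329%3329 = 0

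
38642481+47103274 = 85745755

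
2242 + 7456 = 9698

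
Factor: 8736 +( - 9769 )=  -1033^1 = - 1033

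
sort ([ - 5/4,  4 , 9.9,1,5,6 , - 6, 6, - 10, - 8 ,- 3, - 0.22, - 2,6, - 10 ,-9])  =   [ - 10, - 10,-9, - 8, - 6, -3, - 2, - 5/4, - 0.22,1, 4,5  ,  6,  6,  6,9.9]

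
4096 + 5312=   9408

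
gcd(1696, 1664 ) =32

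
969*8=7752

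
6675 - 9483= - 2808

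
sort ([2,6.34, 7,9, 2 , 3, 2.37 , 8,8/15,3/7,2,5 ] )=[ 3/7,8/15, 2,2, 2,2.37,  3,5, 6.34,7,8,9]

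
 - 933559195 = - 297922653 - 635636542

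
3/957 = 1/319=0.00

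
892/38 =446/19 = 23.47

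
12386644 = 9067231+3319413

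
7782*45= 350190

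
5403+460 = 5863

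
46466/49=948 + 2/7 = 948.29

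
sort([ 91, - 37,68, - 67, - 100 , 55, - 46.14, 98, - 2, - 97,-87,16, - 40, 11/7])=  [ - 100, - 97, - 87,  -  67, - 46.14, - 40, - 37, - 2,11/7, 16, 55,  68, 91, 98 ]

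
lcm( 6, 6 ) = 6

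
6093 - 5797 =296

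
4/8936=1/2234=0.00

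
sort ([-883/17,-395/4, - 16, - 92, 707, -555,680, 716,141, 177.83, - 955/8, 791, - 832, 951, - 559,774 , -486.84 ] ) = [ - 832,-559, - 555, - 486.84, - 955/8,  -  395/4 , - 92,-883/17, - 16, 141 , 177.83,  680,  707,716, 774, 791, 951 ] 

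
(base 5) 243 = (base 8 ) 111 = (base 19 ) 3g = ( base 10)73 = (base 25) 2n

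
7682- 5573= 2109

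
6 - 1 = 5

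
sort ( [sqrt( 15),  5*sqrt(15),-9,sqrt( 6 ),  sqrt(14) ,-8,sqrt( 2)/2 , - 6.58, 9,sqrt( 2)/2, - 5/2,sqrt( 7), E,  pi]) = [ - 9, - 8, - 6.58, -5/2,sqrt( 2)/2, sqrt(2) /2,sqrt(6),sqrt(7),E, pi,  sqrt( 14 ), sqrt( 15 ),9, 5*sqrt( 15)]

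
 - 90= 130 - 220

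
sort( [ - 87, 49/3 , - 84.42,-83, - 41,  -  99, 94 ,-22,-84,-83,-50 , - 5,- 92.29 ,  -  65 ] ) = [- 99, - 92.29, - 87, - 84.42, - 84,- 83,  -  83, - 65, - 50, - 41,- 22, - 5,49/3,94]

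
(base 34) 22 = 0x46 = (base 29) 2c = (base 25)2K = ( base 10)70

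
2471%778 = 137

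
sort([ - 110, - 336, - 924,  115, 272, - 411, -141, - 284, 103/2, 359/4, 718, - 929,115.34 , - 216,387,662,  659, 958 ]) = [-929, -924, - 411 , - 336,-284, - 216,- 141,-110,103/2,359/4,115,115.34, 272,387,659, 662,718, 958]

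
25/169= 25/169 = 0.15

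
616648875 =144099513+472549362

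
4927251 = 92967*53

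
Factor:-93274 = -2^1 * 149^1*313^1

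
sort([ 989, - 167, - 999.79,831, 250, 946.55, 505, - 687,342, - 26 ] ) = [ - 999.79, - 687, - 167, - 26,  250 , 342, 505, 831,946.55,  989] 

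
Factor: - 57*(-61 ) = 3477= 3^1*19^1*61^1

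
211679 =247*857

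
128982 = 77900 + 51082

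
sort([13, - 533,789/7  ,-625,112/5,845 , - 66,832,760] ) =[-625 , - 533, - 66, 13, 112/5,789/7, 760,832,845 ]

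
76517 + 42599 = 119116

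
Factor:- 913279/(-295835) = 5^( - 1)*59167^ (-1 )*913279^1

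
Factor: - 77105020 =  - 2^2 *5^1*43^1*89657^1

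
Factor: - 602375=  - 5^3*61^1  *  79^1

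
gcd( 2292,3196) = 4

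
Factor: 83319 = 3^1*27773^1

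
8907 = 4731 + 4176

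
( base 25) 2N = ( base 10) 73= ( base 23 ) 34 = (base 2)1001001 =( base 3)2201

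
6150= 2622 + 3528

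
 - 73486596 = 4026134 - 77512730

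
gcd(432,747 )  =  9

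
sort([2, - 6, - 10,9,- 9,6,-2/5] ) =[-10, -9 , - 6, - 2/5, 2, 6, 9]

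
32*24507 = 784224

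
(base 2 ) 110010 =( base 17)2g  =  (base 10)50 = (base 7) 101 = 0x32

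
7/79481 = 7/79481=0.00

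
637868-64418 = 573450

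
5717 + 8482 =14199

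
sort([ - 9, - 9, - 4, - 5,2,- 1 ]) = [ - 9, - 9, - 5, - 4  , - 1, 2] 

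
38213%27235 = 10978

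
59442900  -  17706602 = 41736298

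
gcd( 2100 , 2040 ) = 60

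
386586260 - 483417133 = -96830873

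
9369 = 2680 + 6689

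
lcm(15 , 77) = 1155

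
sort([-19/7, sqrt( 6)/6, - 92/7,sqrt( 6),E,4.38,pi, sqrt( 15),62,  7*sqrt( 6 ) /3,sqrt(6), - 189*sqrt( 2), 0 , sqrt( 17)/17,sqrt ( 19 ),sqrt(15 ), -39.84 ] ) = [ - 189*sqrt( 2 ),-39.84,-92/7, - 19/7, 0, sqrt( 17 )/17, sqrt (6)/6,sqrt( 6 ),sqrt(6 ),E,pi , sqrt( 15), sqrt(15 ),sqrt( 19),4.38,7*sqrt( 6) /3,62] 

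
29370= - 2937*( - 10)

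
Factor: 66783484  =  2^2  *  16695871^1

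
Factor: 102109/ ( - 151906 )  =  -203/302 =-2^ ( - 1 )*7^1 * 29^1*151^( - 1) 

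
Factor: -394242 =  - 2^1*3^1*65707^1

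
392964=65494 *6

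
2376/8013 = 792/2671 = 0.30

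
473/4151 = 473/4151 = 0.11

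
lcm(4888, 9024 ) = 117312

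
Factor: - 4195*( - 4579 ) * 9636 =2^2 * 3^1*5^1*11^1*19^1*73^1*241^1*839^1 =185097008580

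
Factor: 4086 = 2^1*3^2*227^1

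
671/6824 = 671/6824 = 0.10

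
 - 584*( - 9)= 5256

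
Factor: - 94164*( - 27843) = 2621808252 = 2^2*3^2*7^1 * 19^1*59^1 * 9281^1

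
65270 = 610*107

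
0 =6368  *0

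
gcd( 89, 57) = 1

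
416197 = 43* 9679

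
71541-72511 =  - 970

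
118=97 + 21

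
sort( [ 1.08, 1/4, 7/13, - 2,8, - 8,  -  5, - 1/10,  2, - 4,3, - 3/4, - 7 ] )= [-8,  -  7, - 5, - 4 ,-2, - 3/4, - 1/10,  1/4,7/13,1.08,2, 3,8 ] 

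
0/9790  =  0 = 0.00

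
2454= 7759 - 5305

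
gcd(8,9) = 1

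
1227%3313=1227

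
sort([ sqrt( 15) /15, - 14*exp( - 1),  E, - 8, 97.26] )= [ - 8 , - 14*exp(-1), sqrt( 15)/15, E, 97.26]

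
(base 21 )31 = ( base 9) 71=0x40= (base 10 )64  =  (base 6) 144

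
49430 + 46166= 95596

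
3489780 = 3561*980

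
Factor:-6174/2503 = -2^1*3^2*7^3*2503^(-1) 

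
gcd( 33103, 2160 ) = 1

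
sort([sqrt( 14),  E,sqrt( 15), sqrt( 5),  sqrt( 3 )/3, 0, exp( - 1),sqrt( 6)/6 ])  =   [ 0,exp ( - 1),sqrt( 6)/6,sqrt(3 ) /3,sqrt( 5),E, sqrt(14 ),sqrt( 15) ] 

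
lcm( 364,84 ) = 1092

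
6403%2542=1319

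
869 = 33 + 836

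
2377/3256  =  2377/3256 = 0.73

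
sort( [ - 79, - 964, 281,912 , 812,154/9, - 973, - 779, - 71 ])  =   [ - 973, - 964 , - 779,- 79,-71, 154/9,281, 812,912]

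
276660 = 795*348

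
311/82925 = 311/82925 = 0.00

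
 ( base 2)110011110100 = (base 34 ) 2ti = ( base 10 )3316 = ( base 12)1b04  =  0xCF4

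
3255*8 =26040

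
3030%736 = 86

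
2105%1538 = 567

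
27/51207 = 9/17069  =  0.00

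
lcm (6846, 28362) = 198534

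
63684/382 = 31842/191 = 166.71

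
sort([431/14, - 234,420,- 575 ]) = [ - 575,-234, 431/14,420 ]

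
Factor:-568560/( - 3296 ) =345/2 =2^( - 1) * 3^1* 5^1 *23^1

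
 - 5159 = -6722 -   -  1563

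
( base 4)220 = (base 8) 50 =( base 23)1H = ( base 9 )44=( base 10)40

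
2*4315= 8630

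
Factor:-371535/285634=  -  2^( - 1 )*3^1*5^1*47^1*271^( - 1) = - 705/542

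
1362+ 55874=57236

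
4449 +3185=7634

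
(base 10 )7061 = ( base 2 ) 1101110010101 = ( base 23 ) D80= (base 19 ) 10AC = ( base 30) 7pb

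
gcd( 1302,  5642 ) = 434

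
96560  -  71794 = 24766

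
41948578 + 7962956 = 49911534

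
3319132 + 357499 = 3676631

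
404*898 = 362792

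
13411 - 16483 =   -  3072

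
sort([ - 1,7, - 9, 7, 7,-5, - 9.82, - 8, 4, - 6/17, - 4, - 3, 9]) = [ - 9.82,-9,-8, - 5, - 4,-3,-1, - 6/17, 4, 7, 7, 7,9 ]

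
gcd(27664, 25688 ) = 1976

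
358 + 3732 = 4090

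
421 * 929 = 391109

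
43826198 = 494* 88717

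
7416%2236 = 708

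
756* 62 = 46872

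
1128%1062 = 66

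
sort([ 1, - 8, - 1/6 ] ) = [ - 8, - 1/6,1]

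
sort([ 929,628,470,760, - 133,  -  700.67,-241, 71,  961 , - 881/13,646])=[ - 700.67, - 241, - 133, - 881/13,71,470,628, 646,760, 929,961]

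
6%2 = 0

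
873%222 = 207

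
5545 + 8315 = 13860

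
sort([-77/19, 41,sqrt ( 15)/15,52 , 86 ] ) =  [ - 77/19,sqrt(15 )/15,41,52,86] 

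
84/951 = 28/317 = 0.09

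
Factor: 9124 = 2^2* 2281^1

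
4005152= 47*85216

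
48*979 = 46992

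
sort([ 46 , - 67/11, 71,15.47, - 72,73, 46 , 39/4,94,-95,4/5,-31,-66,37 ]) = [  -  95, - 72,-66,- 31, - 67/11 , 4/5,39/4,15.47,37,46,46, 71 , 73,94]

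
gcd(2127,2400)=3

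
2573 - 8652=-6079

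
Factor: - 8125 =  - 5^4*13^1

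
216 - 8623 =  - 8407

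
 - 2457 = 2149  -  4606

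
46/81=46/81 = 0.57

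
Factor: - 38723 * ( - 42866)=1659900118  =  2^1 * 21433^1 * 38723^1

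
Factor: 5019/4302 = 2^(- 1 )*3^( - 1 )*7^1 = 7/6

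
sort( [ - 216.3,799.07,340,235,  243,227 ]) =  [-216.3,227,235,243, 340,799.07 ]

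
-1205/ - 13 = 1205/13  =  92.69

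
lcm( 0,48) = 0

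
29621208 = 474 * 62492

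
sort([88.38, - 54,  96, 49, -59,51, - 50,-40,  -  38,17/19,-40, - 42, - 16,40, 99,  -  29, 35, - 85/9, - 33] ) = [ - 59 ,-54, - 50, - 42, - 40,-40, - 38, - 33,-29  ,-16,-85/9,17/19,35,40,49,51, 88.38, 96,  99 ] 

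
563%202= 159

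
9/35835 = 3/11945 = 0.00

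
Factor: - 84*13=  - 2^2*3^1*7^1 * 13^1=   -1092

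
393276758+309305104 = 702581862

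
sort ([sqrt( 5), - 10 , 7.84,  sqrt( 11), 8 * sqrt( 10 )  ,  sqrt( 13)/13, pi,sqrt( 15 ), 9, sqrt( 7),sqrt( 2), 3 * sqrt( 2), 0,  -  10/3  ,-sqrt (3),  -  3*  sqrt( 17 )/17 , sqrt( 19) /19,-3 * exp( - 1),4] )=[ - 10,-10/3, - sqrt( 3), - 3*exp(-1),-3  *  sqrt( 17 ) /17, 0,sqrt ( 19 ) /19,sqrt( 13)/13, sqrt(2), sqrt( 5 ), sqrt(7),pi,sqrt(  11) , sqrt( 15), 4 , 3*sqrt( 2),  7.84, 9,8*sqrt( 10)]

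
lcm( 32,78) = 1248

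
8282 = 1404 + 6878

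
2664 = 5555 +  - 2891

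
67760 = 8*8470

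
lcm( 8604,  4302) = 8604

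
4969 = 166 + 4803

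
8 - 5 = 3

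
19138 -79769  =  -60631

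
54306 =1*54306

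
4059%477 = 243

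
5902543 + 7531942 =13434485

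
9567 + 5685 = 15252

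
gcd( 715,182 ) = 13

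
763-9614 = -8851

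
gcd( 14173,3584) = 1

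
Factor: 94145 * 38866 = 2^1*5^1*19^1*991^1*19433^1 = 3659039570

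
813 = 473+340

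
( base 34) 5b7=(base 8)14021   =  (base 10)6161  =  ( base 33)5LN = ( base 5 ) 144121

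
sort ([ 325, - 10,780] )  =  [ - 10, 325,780]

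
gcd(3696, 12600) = 168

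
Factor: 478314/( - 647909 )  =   - 2^1*3^2 * 26573^1*647909^( - 1 ) 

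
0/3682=0 =0.00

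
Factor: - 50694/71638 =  - 3^1*7^( - 1)*43^( - 1)*71^1 = - 213/301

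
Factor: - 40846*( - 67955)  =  2^1*5^1 * 13^1 *1571^1 * 13591^1 = 2775689930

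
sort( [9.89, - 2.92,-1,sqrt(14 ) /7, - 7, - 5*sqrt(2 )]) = [ - 5*sqrt(2), - 7, - 2.92, - 1,sqrt (14)/7, 9.89]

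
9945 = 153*65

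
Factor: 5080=2^3* 5^1*127^1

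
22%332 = 22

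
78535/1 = 78535 = 78535.00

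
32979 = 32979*1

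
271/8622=271/8622 = 0.03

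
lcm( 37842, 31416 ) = 1665048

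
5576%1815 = 131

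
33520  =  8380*4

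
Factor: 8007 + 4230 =3^1 * 4079^1 = 12237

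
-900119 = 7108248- 8008367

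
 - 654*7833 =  - 5122782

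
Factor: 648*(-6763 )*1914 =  - 8387959536= -  2^4* 3^5*11^1*29^1*6763^1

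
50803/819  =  62 + 25/819 = 62.03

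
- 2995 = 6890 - 9885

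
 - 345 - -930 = 585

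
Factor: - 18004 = -2^2*7^1*643^1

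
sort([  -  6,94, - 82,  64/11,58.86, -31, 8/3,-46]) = [-82,-46,-31 ,-6,8/3,  64/11 , 58.86,94]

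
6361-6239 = 122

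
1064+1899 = 2963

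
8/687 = 8/687= 0.01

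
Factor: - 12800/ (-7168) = 25/14  =  2^( - 1)* 5^2* 7^( - 1)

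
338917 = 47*7211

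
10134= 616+9518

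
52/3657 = 52/3657 = 0.01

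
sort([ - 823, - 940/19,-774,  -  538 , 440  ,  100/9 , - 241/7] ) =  [ - 823, - 774, - 538, - 940/19,-241/7, 100/9 , 440] 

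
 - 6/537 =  - 2/179 = -0.01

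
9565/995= 1913/199 = 9.61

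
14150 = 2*7075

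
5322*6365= 33874530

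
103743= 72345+31398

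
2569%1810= 759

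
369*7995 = 2950155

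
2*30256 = 60512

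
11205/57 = 196 + 11/19 = 196.58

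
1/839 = 1/839 = 0.00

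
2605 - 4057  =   -1452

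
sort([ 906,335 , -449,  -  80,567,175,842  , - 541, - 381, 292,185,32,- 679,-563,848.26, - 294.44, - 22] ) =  [  -  679, - 563, - 541,  -  449, - 381, -294.44, - 80, - 22,32 , 175,185,292,  335, 567, 842,  848.26 , 906 ] 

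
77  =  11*7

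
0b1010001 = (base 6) 213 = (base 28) 2p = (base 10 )81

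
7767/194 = 40 + 7/194 = 40.04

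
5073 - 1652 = 3421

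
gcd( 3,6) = 3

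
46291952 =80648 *574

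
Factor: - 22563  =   - 3^2* 23^1*109^1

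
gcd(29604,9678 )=6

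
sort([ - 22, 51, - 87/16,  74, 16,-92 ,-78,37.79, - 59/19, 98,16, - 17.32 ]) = [ - 92, -78, - 22 ,  -  17.32, - 87/16, - 59/19,  16,  16, 37.79,51, 74, 98] 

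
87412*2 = 174824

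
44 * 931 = 40964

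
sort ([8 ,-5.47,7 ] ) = [  -  5.47,7 , 8]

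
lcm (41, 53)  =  2173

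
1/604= 1/604 = 0.00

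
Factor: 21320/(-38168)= - 205/367 = - 5^1*41^1*367^(  -  1 ) 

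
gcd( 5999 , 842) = 1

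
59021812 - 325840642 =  - 266818830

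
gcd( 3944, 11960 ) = 8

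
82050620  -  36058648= 45991972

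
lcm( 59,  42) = 2478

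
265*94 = 24910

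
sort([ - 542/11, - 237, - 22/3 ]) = [  -  237, - 542/11,-22/3]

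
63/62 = 1 + 1/62 = 1.02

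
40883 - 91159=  - 50276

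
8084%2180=1544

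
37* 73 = 2701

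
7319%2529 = 2261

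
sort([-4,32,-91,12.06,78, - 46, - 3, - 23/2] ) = [ - 91 , - 46, - 23/2 ,-4, - 3, 12.06,32,  78] 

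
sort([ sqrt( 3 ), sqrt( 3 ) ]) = [sqrt( 3), sqrt( 3 )]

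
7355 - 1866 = 5489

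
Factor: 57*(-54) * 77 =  - 237006= - 2^1* 3^4*7^1*11^1 *19^1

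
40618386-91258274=-50639888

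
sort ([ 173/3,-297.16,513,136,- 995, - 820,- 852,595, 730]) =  [ - 995,-852, - 820, - 297.16, 173/3, 136, 513,  595  ,  730 ]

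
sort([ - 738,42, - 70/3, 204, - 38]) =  [  -  738,-38, - 70/3, 42,  204 ] 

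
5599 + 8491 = 14090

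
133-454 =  - 321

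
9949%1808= 909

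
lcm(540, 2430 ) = 4860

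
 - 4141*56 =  - 231896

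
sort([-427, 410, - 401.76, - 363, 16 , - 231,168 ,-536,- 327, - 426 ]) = [ - 536,- 427,- 426,-401.76, - 363, - 327, -231,16,168, 410]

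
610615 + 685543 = 1296158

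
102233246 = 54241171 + 47992075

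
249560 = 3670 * 68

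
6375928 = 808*7891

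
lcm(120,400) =1200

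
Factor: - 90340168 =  - 2^3*11292521^1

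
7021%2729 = 1563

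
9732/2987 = 9732/2987 = 3.26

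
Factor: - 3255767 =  - 3255767^1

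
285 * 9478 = 2701230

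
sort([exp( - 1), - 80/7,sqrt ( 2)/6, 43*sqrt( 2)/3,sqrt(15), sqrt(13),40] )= [ - 80/7 , sqrt(2) /6,exp(-1 ),  sqrt(13), sqrt( 15),43 * sqrt( 2)/3,  40] 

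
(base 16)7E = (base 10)126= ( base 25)51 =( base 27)4i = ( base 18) 70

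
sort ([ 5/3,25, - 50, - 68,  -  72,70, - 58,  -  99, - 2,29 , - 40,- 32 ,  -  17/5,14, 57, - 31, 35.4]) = [ - 99,  -  72, - 68,-58 ,-50,  -  40, - 32, - 31, - 17/5, - 2,5/3,14, 25, 29,  35.4, 57 , 70 ]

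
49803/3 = 16601 =16601.00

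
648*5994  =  3884112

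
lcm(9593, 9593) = 9593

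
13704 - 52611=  - 38907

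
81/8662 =81/8662=0.01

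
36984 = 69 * 536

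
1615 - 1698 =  - 83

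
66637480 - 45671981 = 20965499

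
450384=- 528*(  -  853)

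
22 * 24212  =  532664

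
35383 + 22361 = 57744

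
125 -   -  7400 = 7525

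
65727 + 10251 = 75978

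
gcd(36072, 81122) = 2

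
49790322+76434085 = 126224407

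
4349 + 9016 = 13365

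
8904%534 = 360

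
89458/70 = 44729/35 = 1277.97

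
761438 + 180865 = 942303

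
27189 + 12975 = 40164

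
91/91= 1= 1.00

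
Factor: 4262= 2^1*2131^1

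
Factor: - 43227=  -3^3*1601^1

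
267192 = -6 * (-44532) 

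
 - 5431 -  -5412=  -  19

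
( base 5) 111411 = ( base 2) 111110001101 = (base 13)1a73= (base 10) 3981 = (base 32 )3sd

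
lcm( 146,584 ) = 584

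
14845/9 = 14845/9= 1649.44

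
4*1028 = 4112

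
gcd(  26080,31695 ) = 5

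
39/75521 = 39/75521= 0.00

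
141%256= 141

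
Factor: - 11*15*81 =-3^5*5^1*11^1 = - 13365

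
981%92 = 61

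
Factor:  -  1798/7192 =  - 1/4 = - 2^ ( - 2) 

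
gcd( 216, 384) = 24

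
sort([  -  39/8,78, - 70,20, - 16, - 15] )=[- 70, - 16,-15,-39/8,  20,78 ]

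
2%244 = 2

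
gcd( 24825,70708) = 1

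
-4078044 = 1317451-5395495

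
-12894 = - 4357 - 8537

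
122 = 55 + 67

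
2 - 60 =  - 58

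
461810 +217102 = 678912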